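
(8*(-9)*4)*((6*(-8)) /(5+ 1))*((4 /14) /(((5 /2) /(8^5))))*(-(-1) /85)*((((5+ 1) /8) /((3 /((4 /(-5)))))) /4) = -5075.46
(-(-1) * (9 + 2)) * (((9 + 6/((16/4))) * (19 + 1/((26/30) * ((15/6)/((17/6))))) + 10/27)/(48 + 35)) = 824714/29133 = 28.31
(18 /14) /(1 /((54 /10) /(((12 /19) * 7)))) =1539 /980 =1.57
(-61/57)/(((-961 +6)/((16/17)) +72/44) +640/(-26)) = 2288/2218497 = 0.00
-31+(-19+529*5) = 2595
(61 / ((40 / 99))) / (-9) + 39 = 889 / 40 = 22.22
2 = 2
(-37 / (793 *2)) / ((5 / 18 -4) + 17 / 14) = 2331 / 250588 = 0.01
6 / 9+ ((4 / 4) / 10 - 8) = -217 / 30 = -7.23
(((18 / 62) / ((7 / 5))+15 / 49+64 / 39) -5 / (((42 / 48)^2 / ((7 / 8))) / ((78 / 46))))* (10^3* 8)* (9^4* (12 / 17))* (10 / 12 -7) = 1721557162.43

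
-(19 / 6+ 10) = -79 / 6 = -13.17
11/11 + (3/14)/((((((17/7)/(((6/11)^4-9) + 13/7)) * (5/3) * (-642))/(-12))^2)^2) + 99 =220085695880481104866197983077727164/2200856953493562948155899190854375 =100.00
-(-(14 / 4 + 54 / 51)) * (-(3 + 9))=-930 / 17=-54.71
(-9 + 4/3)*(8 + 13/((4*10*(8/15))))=-12673/192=-66.01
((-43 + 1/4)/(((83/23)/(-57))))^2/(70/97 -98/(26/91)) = -541660079313/406616336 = -1332.12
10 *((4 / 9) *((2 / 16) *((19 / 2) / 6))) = 95 / 108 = 0.88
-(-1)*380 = 380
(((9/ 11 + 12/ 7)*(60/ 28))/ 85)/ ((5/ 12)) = 1404/ 9163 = 0.15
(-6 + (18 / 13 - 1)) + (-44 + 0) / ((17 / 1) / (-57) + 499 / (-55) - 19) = -4699619 / 1156259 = -4.06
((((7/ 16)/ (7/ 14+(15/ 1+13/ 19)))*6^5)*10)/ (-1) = -86184/ 41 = -2102.05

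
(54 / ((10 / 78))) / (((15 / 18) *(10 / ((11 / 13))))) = 5346 / 125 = 42.77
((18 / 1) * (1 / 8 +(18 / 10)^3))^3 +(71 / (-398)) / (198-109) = 2729313422105218267 / 2213875000000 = 1232821.83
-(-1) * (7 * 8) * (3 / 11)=168 / 11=15.27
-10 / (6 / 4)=-20 / 3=-6.67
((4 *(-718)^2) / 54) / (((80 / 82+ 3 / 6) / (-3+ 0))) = -84545936 / 1089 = -77636.30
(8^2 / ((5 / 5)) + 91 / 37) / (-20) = -2459 / 740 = -3.32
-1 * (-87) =87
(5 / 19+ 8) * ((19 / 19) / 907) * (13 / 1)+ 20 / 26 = 198863 / 224029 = 0.89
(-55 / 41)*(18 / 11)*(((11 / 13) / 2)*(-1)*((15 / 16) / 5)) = 1485 / 8528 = 0.17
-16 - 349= -365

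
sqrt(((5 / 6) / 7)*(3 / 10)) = sqrt(7) / 14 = 0.19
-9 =-9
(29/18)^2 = 841/324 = 2.60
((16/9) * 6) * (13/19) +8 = 872/57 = 15.30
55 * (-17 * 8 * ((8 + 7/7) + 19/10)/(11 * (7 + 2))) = -7412/9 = -823.56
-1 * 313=-313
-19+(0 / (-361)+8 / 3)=-49 / 3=-16.33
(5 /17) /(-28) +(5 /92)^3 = -958485 /92663872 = -0.01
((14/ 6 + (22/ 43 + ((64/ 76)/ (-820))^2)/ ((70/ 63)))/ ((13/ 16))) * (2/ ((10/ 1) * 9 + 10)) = 218705570704/ 3180226115625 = 0.07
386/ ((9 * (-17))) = -386/ 153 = -2.52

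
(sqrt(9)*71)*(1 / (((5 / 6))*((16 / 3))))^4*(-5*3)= -4192479 / 512000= -8.19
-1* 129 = -129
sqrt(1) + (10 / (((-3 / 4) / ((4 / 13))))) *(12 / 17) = -419 / 221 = -1.90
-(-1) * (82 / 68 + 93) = 3203 / 34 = 94.21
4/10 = 2/5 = 0.40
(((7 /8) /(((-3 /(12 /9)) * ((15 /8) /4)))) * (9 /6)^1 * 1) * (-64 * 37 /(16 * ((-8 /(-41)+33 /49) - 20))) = -16650592 /1729575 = -9.63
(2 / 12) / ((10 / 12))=1 / 5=0.20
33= 33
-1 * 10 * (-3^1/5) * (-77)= -462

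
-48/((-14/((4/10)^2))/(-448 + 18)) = -8256/35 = -235.89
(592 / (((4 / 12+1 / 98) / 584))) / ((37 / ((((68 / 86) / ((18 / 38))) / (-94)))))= -295774976 / 612363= -483.01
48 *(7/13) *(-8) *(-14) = 37632/13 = 2894.77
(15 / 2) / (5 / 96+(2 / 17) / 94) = 575280 / 4091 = 140.62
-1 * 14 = -14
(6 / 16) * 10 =15 / 4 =3.75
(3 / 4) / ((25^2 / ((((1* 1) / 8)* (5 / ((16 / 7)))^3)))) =1029 / 655360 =0.00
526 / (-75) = -526 / 75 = -7.01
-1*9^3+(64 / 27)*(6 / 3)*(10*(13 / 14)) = -129461 / 189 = -684.98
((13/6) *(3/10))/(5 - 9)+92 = 7347/80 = 91.84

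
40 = 40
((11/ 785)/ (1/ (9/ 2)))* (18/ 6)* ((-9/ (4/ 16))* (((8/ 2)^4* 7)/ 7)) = -1743.41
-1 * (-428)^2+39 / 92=-16852889 / 92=-183183.58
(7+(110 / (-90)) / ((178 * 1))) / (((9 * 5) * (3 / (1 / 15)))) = 11203 / 3244050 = 0.00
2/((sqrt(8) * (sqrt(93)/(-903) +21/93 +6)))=289261 * sqrt(186)/20248720312 +1626197349 * sqrt(2)/20248720312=0.11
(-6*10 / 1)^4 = 12960000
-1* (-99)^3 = 970299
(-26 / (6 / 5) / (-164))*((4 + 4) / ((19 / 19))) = 130 / 123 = 1.06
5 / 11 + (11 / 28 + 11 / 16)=1891 / 1232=1.53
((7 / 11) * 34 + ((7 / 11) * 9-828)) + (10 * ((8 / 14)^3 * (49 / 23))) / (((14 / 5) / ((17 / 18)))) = -89179801 / 111573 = -799.30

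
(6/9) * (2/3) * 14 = 56/9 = 6.22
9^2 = 81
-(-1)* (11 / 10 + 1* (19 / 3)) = 223 / 30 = 7.43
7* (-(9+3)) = -84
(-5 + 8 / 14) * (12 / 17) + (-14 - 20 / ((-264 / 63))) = -32341 / 2618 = -12.35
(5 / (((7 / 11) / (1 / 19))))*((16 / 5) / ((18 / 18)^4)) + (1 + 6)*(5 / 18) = 7823 / 2394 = 3.27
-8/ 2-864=-868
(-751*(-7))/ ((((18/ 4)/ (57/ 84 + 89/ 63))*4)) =395777/ 648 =610.77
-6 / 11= -0.55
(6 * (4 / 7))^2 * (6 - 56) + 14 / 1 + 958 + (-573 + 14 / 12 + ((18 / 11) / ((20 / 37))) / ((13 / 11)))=-1767932 / 9555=-185.03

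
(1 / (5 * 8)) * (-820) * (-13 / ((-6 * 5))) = -533 / 60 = -8.88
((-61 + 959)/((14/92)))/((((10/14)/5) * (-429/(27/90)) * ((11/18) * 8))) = -92943/15730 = -5.91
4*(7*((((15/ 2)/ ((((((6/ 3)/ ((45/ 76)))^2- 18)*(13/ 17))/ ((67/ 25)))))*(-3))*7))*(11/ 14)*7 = 2237742045/ 173498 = 12897.80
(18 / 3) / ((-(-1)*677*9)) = 2 / 2031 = 0.00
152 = 152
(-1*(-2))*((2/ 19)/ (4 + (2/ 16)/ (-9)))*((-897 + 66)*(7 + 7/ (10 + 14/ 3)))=-2812104/ 8569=-328.17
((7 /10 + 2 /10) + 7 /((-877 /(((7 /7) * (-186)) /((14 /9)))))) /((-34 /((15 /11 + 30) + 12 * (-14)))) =7.45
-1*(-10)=10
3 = 3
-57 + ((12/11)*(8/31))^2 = -6618801/116281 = -56.92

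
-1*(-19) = 19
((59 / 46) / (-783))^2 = 3481 / 1297296324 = 0.00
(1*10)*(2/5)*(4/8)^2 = 1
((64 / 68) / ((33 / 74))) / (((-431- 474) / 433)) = -512672 / 507705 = -1.01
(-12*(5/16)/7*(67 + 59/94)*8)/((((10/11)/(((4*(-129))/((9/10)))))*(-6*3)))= -10022870/987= -10154.88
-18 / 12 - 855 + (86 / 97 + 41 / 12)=-991957 / 1164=-852.20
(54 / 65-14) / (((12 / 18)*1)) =-1284 / 65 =-19.75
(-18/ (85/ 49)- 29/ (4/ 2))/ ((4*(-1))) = 4229/ 680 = 6.22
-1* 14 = -14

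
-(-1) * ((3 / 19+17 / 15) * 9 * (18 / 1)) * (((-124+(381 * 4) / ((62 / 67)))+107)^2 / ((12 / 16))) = 67643697907584 / 91295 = 740935406.18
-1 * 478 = -478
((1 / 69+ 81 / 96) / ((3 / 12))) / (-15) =-379 / 1656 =-0.23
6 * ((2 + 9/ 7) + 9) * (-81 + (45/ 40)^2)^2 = 468643.77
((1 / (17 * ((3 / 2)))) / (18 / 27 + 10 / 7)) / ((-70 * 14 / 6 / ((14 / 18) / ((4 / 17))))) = -1 / 2640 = -0.00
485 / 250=97 / 50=1.94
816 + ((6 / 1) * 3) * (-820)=-13944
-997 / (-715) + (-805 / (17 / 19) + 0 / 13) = -10918976 / 12155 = -898.31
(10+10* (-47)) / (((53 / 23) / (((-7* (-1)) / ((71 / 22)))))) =-1629320 / 3763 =-432.98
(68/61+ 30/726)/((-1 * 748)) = -8533/5520988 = -0.00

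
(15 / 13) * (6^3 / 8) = 405 / 13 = 31.15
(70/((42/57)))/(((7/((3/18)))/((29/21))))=3.12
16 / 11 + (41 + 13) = 610 / 11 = 55.45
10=10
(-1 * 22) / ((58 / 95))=-1045 / 29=-36.03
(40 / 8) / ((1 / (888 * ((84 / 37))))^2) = 20321280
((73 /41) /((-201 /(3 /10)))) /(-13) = 73 /357110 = 0.00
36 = 36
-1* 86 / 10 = -43 / 5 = -8.60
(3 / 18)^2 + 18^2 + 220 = 19585 / 36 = 544.03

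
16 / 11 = 1.45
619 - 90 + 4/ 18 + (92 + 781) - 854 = 4934/ 9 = 548.22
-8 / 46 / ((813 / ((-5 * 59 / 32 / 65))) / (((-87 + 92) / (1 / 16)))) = 590 / 243087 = 0.00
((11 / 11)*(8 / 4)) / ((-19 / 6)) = -12 / 19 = -0.63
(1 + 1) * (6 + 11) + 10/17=588/17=34.59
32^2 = 1024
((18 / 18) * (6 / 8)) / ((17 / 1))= 3 / 68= 0.04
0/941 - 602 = -602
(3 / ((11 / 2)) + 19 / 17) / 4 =311 / 748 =0.42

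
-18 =-18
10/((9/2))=2.22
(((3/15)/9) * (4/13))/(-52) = -1/7605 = -0.00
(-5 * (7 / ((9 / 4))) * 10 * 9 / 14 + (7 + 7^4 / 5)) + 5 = 1961 / 5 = 392.20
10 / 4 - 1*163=-321 / 2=-160.50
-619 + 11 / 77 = -4332 / 7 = -618.86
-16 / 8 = -2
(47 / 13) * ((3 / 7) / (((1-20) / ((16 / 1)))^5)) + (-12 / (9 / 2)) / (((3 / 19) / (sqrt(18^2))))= -68646651952 / 225325009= -304.66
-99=-99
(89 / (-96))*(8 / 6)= -89 / 72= -1.24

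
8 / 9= 0.89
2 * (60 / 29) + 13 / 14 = 2057 / 406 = 5.07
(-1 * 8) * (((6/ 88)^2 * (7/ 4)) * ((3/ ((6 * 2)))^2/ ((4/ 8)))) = -63/ 7744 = -0.01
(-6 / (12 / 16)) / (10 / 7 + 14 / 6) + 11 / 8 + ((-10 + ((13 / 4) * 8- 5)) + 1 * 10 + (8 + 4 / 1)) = 20381 / 632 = 32.25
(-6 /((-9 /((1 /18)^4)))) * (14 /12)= 7 /944784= 0.00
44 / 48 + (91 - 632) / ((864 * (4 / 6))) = -13 / 576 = -0.02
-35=-35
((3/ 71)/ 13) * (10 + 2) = 36/ 923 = 0.04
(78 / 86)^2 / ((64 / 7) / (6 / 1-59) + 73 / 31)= 17493021 / 46408051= 0.38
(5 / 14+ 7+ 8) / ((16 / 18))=1935 / 112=17.28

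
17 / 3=5.67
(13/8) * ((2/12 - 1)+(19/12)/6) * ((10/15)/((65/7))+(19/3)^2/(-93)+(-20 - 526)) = 1218712249/2410560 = 505.57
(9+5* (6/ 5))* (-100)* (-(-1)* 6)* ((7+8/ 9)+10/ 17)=-1297000/ 17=-76294.12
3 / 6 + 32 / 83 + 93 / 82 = 6873 / 3403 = 2.02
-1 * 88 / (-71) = 1.24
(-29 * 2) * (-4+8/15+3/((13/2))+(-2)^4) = -146972/195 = -753.70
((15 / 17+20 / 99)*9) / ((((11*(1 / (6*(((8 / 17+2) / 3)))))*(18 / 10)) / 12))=1022000 / 34969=29.23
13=13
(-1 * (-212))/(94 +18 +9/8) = 1696/905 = 1.87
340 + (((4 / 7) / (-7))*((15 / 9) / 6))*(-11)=150050 / 441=340.25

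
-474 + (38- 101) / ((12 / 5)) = -2001 / 4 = -500.25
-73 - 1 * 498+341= -230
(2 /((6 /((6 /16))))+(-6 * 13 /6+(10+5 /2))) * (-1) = 3 /8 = 0.38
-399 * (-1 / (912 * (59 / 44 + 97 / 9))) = 693 / 19196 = 0.04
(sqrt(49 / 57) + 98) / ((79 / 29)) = 203* sqrt(57) / 4503 + 2842 / 79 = 36.32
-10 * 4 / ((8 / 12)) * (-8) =480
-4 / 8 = -1 / 2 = -0.50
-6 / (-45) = 2 / 15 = 0.13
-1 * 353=-353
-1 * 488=-488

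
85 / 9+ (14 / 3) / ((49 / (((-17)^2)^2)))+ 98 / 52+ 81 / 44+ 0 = 287118665 / 36036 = 7967.55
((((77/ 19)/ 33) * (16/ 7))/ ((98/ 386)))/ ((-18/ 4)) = -6176/ 25137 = -0.25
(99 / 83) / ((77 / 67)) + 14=8737 / 581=15.04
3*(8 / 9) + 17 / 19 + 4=431 / 57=7.56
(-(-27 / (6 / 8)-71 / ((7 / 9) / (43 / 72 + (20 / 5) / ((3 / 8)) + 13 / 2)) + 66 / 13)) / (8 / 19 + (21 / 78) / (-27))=617153877 / 153524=4019.92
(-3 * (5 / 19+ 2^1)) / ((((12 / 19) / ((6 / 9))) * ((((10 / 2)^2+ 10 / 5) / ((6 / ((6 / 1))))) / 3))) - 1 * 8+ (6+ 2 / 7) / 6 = -2929 / 378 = -7.75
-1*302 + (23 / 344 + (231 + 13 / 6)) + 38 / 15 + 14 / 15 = -336947 / 5160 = -65.30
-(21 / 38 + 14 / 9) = -721 / 342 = -2.11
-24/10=-12/5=-2.40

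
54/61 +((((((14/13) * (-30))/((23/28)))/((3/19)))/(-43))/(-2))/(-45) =6702830/7058493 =0.95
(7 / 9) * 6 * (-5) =-23.33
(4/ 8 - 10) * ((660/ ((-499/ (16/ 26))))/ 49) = 50160/ 317863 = 0.16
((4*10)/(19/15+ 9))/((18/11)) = 50/21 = 2.38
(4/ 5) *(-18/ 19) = -72/ 95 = -0.76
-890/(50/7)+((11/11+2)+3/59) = -35857/295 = -121.55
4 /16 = 1 /4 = 0.25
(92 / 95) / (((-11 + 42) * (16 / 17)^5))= 32656711 / 772014080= 0.04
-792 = -792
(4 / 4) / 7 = 1 / 7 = 0.14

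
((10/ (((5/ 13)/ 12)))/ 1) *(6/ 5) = 1872/ 5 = 374.40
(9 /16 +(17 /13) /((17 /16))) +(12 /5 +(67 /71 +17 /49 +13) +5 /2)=75922999 /3618160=20.98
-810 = -810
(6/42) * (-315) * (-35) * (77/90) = 2695/2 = 1347.50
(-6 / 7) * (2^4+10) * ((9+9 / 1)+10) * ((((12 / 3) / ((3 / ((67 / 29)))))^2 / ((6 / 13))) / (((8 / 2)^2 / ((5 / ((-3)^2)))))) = -30345640 / 68121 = -445.47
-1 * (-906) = 906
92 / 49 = 1.88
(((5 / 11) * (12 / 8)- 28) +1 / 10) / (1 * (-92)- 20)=1497 / 6160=0.24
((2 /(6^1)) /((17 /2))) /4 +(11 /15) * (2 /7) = 261 /1190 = 0.22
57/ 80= 0.71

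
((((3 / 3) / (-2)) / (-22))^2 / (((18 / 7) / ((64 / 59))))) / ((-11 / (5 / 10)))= -7 / 706761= -0.00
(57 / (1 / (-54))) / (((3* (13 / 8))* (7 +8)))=-2736 / 65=-42.09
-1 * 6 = -6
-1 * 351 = -351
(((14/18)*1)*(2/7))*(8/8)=2/9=0.22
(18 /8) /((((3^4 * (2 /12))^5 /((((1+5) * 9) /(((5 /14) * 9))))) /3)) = 224 /885735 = 0.00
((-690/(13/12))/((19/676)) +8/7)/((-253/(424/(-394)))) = -638918816/6628853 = -96.38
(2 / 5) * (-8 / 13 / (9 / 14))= -224 / 585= -0.38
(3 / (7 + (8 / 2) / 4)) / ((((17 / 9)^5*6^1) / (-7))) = -413343 / 22717712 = -0.02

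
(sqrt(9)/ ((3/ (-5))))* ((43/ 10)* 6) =-129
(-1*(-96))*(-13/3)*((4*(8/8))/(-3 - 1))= 416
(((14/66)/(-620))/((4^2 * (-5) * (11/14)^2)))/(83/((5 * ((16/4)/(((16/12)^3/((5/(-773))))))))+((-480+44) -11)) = -0.00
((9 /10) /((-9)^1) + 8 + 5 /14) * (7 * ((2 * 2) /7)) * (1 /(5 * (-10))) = -578 /875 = -0.66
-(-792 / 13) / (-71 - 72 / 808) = -19998 / 23335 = -0.86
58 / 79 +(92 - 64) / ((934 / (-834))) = -895318 / 36893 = -24.27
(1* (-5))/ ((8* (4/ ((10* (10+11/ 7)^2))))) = -164025/ 784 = -209.22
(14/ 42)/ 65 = 1/ 195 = 0.01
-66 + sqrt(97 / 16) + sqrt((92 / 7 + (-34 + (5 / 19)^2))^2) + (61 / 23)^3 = -816510930 / 30746009 + sqrt(97) / 4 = -24.09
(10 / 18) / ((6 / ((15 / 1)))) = 25 / 18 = 1.39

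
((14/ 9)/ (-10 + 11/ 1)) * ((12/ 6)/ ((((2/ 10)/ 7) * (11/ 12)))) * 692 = 2712640/ 33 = 82201.21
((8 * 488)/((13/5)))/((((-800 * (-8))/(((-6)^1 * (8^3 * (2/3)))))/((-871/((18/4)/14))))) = 58591232/45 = 1302027.38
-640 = -640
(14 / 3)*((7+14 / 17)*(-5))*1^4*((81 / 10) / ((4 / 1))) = -25137 / 68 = -369.66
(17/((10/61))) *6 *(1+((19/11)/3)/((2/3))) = 127551/110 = 1159.55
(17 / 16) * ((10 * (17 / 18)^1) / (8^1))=1445 / 1152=1.25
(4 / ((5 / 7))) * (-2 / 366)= -28 / 915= -0.03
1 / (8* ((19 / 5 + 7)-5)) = 5 / 232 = 0.02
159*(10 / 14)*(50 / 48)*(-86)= -284875 / 28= -10174.11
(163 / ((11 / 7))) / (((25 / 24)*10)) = 13692 / 1375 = 9.96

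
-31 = -31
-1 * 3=-3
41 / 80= 0.51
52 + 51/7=415/7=59.29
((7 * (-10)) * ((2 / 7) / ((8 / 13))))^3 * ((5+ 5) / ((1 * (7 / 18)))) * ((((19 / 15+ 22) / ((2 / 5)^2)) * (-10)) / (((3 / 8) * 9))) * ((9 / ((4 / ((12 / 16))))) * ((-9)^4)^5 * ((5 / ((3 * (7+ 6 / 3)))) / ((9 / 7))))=1123881952127734052969854000.00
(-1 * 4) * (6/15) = -8/5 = -1.60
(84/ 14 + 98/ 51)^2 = 163216/ 2601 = 62.75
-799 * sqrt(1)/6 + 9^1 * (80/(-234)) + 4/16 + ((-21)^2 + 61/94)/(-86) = -11123650/78819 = -141.13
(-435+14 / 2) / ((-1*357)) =428 / 357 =1.20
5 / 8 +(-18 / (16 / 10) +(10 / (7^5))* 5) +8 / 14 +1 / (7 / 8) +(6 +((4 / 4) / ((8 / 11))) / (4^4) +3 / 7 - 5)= -7.47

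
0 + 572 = 572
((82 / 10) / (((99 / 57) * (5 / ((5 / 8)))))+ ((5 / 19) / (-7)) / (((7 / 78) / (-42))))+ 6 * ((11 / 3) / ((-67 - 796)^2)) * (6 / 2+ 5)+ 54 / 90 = 2456087654927 / 130751645640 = 18.78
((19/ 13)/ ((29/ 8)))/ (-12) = -0.03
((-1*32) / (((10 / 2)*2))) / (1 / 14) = -224 / 5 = -44.80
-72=-72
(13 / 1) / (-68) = -13 / 68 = -0.19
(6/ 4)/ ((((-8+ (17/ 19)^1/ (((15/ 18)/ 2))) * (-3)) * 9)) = 95/ 10008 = 0.01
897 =897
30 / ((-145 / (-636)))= 3816 / 29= 131.59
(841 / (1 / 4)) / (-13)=-3364 / 13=-258.77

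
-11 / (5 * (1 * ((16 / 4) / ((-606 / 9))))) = 1111 / 30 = 37.03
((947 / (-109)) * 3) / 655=-2841 / 71395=-0.04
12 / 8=1.50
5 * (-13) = -65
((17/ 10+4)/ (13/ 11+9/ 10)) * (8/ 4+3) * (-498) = -1561230/ 229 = -6817.60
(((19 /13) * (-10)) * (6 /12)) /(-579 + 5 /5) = 0.01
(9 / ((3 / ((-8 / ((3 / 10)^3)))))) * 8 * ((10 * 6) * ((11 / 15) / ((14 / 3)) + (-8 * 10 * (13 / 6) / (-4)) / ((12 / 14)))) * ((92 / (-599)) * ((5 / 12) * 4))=1881157120000 / 339633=5538793.70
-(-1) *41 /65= 41 /65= 0.63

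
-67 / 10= -6.70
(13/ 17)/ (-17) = -13/ 289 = -0.04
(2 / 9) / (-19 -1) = -1 / 90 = -0.01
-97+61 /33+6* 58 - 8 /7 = 58144 /231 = 251.71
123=123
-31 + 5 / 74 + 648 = 617.07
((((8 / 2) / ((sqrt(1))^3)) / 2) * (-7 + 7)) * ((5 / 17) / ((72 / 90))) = 0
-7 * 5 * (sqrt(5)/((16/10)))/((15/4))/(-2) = 35 * sqrt(5)/12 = 6.52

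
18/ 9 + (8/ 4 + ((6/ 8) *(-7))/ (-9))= 4.58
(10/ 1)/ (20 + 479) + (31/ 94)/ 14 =28629/ 656684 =0.04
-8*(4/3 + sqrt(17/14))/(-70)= 2*sqrt(238)/245 + 16/105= 0.28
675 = 675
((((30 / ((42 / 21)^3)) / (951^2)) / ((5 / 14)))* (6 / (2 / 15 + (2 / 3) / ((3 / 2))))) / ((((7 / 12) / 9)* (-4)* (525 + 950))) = -243 / 770750630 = -0.00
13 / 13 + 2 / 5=7 / 5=1.40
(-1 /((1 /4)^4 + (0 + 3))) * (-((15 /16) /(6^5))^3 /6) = 125 /1285590233382912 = 0.00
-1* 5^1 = -5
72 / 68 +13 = 239 / 17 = 14.06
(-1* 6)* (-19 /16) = 57 /8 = 7.12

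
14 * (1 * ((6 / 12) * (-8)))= -56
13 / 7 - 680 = -4747 / 7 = -678.14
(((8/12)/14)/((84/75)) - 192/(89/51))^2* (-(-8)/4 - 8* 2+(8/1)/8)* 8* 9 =-430630803613933/38036642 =-11321472.69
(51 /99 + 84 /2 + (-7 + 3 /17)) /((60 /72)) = 42.83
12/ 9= 4/ 3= 1.33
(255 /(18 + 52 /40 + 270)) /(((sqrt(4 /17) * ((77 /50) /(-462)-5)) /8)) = -3060000 * sqrt(17) /4342393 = -2.91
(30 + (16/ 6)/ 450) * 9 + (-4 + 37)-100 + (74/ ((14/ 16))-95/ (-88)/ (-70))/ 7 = 139147871/ 646800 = 215.13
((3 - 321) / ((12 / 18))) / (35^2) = -477 / 1225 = -0.39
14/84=1/6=0.17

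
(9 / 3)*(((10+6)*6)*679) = 195552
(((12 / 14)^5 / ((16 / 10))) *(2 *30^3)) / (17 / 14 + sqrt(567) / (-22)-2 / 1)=349307640000 / 15776971-25981560000 *sqrt(7) / 2253853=-8358.87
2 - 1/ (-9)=2.11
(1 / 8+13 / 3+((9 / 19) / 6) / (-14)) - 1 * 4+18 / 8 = 8627 / 3192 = 2.70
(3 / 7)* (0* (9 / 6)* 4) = 0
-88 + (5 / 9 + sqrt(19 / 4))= -787 / 9 + sqrt(19) / 2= -85.26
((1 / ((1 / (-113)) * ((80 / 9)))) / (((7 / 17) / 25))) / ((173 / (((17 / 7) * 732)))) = -268930395 / 33908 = -7931.18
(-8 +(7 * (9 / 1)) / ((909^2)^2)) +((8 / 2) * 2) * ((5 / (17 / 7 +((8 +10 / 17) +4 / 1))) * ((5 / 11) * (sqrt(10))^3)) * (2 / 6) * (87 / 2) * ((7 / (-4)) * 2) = -12078500 * sqrt(10) / 19657 - 606880258625 / 75860032329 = -1951.10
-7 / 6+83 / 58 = 23 / 87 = 0.26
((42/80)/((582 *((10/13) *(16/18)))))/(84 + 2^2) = 819/54630400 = 0.00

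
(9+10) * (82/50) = 779/25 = 31.16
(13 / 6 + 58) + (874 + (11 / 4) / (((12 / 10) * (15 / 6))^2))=33641 / 36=934.47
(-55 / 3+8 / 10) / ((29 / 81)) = -7101 / 145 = -48.97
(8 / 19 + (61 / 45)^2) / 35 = 86899 / 1346625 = 0.06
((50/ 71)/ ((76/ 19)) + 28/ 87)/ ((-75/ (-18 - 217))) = 1.56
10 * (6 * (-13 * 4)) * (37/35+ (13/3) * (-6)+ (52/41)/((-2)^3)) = 22476792/287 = 78316.35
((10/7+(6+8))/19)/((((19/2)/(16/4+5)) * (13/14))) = 0.83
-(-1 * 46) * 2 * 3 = 276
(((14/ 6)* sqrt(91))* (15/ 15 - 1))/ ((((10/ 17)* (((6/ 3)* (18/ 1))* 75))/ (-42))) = 0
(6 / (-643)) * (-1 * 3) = 18 / 643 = 0.03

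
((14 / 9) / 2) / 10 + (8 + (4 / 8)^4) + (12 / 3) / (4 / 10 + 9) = 289867 / 33840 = 8.57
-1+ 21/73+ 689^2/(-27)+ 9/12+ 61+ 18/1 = -137995399/7884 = -17503.22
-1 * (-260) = 260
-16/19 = -0.84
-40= -40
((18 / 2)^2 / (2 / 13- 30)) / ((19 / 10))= -5265 / 3686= -1.43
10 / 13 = 0.77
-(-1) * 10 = 10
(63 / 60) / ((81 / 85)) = 119 / 108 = 1.10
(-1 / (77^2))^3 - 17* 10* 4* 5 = -708636092302601 / 208422380089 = -3400.00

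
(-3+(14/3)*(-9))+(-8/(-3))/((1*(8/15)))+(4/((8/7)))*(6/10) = -379/10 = -37.90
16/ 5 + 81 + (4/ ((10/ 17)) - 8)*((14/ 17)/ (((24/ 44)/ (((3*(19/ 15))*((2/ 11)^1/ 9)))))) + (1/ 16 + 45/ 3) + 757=52394753/ 61200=856.12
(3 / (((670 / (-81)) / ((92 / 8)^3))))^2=304263.59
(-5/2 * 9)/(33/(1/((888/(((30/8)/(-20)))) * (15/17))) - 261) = 85/521946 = 0.00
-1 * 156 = -156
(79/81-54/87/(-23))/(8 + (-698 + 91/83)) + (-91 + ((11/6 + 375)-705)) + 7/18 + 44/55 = -6456127778098/15446049165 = -417.98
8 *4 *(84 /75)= 896 /25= 35.84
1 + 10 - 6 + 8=13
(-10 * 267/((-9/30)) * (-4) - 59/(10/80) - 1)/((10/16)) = -288584/5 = -57716.80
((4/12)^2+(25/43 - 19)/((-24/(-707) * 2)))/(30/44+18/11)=-2308823/19737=-116.98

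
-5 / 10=-1 / 2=-0.50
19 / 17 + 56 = 971 / 17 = 57.12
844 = 844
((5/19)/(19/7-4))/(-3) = 35/513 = 0.07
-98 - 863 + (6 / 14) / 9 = -20180 / 21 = -960.95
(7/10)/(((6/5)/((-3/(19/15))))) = -105/76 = -1.38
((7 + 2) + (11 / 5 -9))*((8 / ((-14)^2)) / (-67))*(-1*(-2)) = -44 / 16415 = -0.00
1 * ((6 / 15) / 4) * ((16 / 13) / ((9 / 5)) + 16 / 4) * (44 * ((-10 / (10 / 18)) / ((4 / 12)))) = -72336 / 65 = -1112.86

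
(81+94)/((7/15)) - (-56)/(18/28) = 4159/9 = 462.11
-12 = -12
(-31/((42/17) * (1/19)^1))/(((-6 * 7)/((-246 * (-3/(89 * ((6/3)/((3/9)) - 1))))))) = 410533/43610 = 9.41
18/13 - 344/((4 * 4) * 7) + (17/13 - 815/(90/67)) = -497216/819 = -607.10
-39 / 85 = -0.46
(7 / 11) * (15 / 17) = 105 / 187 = 0.56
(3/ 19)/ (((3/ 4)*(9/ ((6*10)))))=80/ 57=1.40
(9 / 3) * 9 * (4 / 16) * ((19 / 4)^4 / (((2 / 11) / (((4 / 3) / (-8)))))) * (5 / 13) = -64508895 / 53248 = -1211.48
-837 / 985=-0.85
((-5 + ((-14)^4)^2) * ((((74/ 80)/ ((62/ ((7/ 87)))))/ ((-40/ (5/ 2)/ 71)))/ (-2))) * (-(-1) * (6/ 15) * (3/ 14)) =3876897836977/ 11507200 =336910.62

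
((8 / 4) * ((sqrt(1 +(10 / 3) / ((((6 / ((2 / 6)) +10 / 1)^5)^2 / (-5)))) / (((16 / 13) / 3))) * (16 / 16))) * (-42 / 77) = -39 * sqrt(2665770900258666) / 757256192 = -2.66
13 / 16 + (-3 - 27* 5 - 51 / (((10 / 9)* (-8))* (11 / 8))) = -117053 / 880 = -133.01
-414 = -414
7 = 7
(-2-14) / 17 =-16 / 17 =-0.94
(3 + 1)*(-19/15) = -76/15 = -5.07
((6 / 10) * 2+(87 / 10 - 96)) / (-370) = 861 / 3700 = 0.23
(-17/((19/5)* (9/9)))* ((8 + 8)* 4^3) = -87040/19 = -4581.05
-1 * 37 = -37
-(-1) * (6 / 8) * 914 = 1371 / 2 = 685.50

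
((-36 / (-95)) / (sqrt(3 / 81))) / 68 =27*sqrt(3) / 1615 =0.03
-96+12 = -84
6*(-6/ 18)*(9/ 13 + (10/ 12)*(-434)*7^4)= 1736721.95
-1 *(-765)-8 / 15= 11467 / 15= 764.47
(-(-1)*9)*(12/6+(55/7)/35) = 981/49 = 20.02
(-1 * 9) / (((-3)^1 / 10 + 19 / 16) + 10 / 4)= -720 / 271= -2.66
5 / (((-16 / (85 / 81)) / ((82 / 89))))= -17425 / 57672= -0.30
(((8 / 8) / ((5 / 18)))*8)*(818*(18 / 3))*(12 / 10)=169620.48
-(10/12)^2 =-25/36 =-0.69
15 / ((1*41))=15 / 41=0.37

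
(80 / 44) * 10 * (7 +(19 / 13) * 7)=44800 / 143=313.29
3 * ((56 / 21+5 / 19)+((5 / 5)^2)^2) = 224 / 19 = 11.79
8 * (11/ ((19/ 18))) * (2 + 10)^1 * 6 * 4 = 456192/ 19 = 24010.11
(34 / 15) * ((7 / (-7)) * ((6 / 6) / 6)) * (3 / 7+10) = -1241 / 315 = -3.94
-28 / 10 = -14 / 5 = -2.80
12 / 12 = 1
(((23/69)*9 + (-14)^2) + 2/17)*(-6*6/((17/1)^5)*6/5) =-146232/24137569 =-0.01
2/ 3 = 0.67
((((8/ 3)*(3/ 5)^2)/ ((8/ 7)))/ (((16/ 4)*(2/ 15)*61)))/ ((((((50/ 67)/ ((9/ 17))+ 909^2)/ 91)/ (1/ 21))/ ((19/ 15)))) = 1042587/ 6078629174600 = 0.00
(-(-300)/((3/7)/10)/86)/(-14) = -250/43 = -5.81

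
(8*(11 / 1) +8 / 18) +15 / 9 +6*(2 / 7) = 5785 / 63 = 91.83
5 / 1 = 5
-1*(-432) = 432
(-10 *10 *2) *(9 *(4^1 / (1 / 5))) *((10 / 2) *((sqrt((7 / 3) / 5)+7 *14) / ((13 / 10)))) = -176400000 / 13-120000 *sqrt(105) / 13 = -13663818.01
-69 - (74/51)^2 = -184945/2601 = -71.11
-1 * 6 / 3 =-2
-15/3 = -5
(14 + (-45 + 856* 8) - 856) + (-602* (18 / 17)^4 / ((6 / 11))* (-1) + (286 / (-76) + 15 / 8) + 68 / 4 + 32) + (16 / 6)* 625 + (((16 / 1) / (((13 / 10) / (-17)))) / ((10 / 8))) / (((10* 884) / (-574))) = 291984494125079 / 32182311720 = 9072.83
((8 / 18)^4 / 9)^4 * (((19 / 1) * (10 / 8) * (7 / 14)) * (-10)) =-510027366400 / 12157665459056928801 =-0.00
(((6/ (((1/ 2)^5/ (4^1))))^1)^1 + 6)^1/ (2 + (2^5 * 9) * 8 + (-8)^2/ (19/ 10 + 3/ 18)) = 11997/ 36223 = 0.33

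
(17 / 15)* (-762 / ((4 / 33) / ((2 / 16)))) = -890.59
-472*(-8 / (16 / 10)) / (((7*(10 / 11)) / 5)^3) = 392645 / 343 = 1144.74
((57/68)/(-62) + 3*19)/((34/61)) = 102.24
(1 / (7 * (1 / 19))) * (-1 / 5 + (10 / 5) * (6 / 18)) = 19 / 15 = 1.27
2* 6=12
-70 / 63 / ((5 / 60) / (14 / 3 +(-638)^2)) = -48845840 / 9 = -5427315.56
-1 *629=-629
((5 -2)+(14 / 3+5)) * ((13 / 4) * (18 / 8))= 741 / 8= 92.62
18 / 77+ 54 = 4176 / 77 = 54.23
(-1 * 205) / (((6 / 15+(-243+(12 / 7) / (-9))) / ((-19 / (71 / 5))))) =-2044875 / 1810003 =-1.13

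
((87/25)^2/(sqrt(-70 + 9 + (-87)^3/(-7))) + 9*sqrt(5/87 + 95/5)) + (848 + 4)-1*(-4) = 7569*sqrt(2177)/8941250 + 3*sqrt(144246)/29 + 856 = 895.33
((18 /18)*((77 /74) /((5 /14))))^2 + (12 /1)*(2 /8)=393196 /34225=11.49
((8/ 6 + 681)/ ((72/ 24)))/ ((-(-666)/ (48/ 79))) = 16376/ 78921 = 0.21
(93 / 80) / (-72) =-31 / 1920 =-0.02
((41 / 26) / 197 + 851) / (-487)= -4358863 / 2494414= -1.75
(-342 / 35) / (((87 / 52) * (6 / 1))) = -988 / 1015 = -0.97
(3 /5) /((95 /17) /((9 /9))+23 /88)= 0.10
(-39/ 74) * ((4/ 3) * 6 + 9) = -663/ 74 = -8.96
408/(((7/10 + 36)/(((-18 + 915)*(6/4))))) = 5489640/367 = 14958.15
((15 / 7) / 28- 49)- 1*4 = -52.92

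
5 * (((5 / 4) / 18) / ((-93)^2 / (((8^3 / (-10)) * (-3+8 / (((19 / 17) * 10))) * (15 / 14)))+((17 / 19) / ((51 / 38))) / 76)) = 7600 / 1510977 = 0.01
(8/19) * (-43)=-344/19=-18.11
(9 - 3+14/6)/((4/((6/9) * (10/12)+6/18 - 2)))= -2.31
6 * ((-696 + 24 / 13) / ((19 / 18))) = -974592 / 247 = -3945.72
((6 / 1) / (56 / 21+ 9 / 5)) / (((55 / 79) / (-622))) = -884484 / 737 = -1200.11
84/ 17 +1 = 101/ 17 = 5.94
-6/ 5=-1.20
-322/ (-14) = 23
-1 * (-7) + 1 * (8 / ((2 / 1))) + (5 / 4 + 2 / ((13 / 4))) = 669 / 52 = 12.87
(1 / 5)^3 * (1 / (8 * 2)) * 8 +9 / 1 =2251 / 250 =9.00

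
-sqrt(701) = -26.48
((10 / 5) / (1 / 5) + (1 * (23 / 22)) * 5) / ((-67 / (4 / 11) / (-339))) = 3390 / 121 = 28.02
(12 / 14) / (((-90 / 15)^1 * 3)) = -1 / 21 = -0.05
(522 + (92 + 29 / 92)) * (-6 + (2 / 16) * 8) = -282585 / 92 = -3071.58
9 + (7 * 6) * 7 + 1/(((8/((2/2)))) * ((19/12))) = 303.08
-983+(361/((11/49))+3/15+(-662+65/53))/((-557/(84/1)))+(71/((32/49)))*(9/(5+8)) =-709635512407/675440480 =-1050.63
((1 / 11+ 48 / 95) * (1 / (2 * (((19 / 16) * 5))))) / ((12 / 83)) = 103418 / 297825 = 0.35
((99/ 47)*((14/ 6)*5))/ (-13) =-1155/ 611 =-1.89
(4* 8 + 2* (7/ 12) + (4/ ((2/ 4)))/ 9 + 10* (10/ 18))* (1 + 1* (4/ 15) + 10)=120497/ 270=446.29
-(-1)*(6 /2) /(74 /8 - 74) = -12 /259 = -0.05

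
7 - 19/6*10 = -74/3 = -24.67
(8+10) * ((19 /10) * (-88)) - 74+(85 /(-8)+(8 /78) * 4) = -4826351 /1560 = -3093.81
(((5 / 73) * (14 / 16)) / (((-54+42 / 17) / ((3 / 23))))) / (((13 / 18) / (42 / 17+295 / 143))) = -3471615 / 3645632848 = -0.00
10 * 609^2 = 3708810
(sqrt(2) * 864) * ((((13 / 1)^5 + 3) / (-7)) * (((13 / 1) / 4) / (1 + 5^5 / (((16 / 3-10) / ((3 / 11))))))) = 22937181696 * sqrt(2) / 27971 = 1159703.74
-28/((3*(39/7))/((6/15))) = -392/585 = -0.67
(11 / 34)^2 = 121 / 1156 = 0.10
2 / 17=0.12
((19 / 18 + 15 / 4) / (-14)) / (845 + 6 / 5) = -865 / 2132424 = -0.00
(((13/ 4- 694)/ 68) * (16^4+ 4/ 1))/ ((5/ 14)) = -63380457/ 34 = -1864131.09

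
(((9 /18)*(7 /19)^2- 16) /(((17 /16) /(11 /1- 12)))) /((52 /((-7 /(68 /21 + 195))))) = -3381882 /332128303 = -0.01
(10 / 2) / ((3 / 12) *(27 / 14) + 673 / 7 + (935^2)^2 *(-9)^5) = -40 / 361034727080444227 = -0.00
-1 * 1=-1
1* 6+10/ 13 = 88/ 13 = 6.77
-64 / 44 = -16 / 11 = -1.45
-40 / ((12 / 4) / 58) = -2320 / 3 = -773.33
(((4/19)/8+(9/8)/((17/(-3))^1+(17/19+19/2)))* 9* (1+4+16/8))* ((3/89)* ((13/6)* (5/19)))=6332625/19791464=0.32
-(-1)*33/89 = 33/89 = 0.37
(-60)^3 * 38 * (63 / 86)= -258552000 / 43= -6012837.21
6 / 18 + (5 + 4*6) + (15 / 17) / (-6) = 2977 / 102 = 29.19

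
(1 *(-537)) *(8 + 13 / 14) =-67125 / 14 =-4794.64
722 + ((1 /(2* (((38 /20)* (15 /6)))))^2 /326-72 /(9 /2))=706.00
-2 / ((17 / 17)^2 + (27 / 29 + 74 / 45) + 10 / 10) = -2610 / 5971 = -0.44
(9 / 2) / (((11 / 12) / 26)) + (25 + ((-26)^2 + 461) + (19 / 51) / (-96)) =69454447 / 53856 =1289.63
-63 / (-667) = 63 / 667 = 0.09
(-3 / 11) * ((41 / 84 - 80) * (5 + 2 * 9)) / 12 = 153617 / 3696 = 41.56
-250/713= -0.35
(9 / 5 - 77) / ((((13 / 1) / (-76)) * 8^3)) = 893 / 1040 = 0.86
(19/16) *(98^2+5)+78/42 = 1278205/112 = 11412.54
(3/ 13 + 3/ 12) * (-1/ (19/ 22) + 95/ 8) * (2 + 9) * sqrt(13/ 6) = 149325 * sqrt(78)/ 15808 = 83.43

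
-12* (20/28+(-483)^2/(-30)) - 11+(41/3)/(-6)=58775063/630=93293.75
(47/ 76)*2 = 47/ 38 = 1.24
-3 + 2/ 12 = -17/ 6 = -2.83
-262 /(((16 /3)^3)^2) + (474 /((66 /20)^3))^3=33087123040275670292239 /14419546272077709312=2294.60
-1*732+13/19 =-13895/19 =-731.32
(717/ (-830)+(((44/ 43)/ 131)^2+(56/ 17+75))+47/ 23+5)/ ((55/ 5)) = 869874081707287/ 113273165512870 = 7.68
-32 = -32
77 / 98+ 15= 221 / 14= 15.79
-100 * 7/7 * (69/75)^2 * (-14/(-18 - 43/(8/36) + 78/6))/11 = -59248/109175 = -0.54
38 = 38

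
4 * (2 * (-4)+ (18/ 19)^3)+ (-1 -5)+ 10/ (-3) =-780532/ 20577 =-37.93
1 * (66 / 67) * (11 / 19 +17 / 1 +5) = 28314 / 1273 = 22.24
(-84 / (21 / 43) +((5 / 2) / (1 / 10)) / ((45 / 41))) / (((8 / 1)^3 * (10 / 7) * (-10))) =9401 / 460800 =0.02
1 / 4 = 0.25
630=630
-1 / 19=-0.05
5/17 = 0.29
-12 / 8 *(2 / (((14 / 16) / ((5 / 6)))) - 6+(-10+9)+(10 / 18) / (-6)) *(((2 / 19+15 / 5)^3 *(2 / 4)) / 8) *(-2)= -402748219 / 13827744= -29.13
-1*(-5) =5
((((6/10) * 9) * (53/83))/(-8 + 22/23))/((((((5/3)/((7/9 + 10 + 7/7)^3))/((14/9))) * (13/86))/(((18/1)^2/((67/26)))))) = -6992102395264/11261025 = -620911.72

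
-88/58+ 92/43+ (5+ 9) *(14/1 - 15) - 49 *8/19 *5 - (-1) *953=19818351/23693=836.46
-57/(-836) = 3/44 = 0.07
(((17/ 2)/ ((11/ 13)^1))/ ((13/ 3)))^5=345025251/ 5153632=66.95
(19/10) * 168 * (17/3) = 9044/5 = 1808.80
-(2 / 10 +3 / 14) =-29 / 70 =-0.41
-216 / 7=-30.86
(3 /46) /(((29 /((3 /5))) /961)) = 8649 /6670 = 1.30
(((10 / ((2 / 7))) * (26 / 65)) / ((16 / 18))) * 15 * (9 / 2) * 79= 671895 / 8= 83986.88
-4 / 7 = -0.57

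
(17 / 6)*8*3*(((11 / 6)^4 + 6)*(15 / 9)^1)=1960.33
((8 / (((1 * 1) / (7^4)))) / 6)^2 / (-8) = -11529602 / 9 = -1281066.89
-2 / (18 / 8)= -8 / 9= -0.89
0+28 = 28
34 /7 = 4.86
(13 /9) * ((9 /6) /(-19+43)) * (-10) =-0.90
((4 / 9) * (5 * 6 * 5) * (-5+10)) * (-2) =-2000 / 3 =-666.67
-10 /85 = -2 /17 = -0.12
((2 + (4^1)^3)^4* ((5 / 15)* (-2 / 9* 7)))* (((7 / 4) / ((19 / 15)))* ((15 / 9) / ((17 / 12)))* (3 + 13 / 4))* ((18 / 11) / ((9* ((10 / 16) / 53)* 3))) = -165917136000 / 323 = -513675343.65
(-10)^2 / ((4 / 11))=275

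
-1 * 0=0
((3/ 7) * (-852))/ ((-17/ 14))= 5112/ 17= 300.71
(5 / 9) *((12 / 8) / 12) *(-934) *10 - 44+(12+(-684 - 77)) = -25949 / 18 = -1441.61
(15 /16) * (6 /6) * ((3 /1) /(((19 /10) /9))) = 2025 /152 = 13.32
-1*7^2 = -49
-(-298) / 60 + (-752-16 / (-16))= -22381 / 30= -746.03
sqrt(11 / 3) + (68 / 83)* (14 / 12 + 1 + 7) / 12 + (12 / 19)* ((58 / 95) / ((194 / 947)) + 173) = sqrt(33) / 3 + 29236789099 / 261576990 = 113.69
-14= -14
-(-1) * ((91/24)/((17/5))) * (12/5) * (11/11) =91/34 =2.68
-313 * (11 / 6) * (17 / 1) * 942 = -9189367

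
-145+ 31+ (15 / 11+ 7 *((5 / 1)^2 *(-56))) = -109039 / 11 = -9912.64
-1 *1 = -1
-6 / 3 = -2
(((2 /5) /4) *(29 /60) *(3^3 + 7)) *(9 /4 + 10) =24157 /1200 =20.13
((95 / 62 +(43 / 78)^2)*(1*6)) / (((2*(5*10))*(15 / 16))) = 692618 / 5893875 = 0.12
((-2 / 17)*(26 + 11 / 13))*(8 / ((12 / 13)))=-1396 / 51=-27.37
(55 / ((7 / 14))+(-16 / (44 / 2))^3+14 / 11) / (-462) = -73796 / 307461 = -0.24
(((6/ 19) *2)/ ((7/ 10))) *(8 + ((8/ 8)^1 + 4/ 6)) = 1160/ 133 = 8.72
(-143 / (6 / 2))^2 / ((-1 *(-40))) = 20449 / 360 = 56.80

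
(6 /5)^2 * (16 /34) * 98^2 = 2765952 /425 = 6508.12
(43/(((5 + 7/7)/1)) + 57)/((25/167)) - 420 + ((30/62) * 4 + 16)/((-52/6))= 79357/12090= 6.56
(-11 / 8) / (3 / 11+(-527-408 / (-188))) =5687 / 2169568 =0.00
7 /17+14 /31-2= -1.14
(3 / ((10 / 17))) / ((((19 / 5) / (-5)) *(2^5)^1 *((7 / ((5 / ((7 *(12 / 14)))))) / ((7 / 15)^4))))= -5831 / 4924800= -0.00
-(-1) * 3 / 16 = 3 / 16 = 0.19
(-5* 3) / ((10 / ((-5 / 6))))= 5 / 4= 1.25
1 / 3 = 0.33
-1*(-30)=30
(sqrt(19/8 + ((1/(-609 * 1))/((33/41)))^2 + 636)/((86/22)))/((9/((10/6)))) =5 * sqrt(4125326450422)/8484588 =1.20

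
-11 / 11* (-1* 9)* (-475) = -4275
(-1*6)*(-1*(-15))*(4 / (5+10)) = -24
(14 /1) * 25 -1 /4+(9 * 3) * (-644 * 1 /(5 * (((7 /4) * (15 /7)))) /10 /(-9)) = 180027 /500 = 360.05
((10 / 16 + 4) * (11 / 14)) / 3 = 407 / 336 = 1.21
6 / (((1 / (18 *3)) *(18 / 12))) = 216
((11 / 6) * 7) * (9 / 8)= 231 / 16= 14.44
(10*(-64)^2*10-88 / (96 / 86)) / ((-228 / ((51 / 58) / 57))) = -41771159 / 1507536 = -27.71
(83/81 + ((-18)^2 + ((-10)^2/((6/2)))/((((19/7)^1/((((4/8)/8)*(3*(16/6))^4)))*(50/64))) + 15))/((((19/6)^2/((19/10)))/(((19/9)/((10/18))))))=537316/171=3142.20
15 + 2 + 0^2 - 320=-303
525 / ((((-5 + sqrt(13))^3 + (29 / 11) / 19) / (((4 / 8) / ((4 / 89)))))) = -217611703925 / 190940184 - 7483647325 * sqrt(13) / 23867523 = -2270.20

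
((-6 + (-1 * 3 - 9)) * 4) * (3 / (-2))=108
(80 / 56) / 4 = 0.36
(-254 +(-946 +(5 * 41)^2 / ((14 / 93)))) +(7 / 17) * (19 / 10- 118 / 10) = 277961.99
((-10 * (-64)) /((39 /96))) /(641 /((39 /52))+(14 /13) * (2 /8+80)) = 24576 /14681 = 1.67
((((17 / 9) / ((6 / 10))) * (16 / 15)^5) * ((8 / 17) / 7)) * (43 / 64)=5636096 / 28704375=0.20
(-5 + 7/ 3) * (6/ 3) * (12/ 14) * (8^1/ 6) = -128/ 21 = -6.10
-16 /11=-1.45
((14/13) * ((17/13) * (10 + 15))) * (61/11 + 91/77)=440300/1859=236.85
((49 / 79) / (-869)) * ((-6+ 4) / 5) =98 / 343255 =0.00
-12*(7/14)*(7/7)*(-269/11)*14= 22596/11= 2054.18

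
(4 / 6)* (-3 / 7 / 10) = -1 / 35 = -0.03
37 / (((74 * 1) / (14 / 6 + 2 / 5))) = 41 / 30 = 1.37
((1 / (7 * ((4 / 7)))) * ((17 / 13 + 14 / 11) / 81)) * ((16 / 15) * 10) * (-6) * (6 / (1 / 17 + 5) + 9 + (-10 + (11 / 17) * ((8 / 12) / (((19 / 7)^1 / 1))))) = -9429344 / 53625429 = -0.18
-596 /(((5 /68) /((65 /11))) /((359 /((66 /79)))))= -7471194952 /363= -20581804.28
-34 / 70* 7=-17 / 5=-3.40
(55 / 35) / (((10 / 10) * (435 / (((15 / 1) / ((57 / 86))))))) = 946 / 11571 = 0.08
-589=-589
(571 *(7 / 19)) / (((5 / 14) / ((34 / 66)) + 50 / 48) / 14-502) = -159816048 / 381273247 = -0.42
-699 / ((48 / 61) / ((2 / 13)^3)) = -3.23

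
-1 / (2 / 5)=-2.50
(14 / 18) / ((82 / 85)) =595 / 738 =0.81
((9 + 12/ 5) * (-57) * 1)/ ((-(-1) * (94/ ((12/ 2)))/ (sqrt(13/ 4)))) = -9747 * sqrt(13)/ 470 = -74.77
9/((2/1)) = 9/2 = 4.50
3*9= 27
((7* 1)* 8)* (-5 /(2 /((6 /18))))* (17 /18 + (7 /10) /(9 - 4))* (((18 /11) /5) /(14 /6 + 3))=-854 /275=-3.11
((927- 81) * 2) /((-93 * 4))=-141 /31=-4.55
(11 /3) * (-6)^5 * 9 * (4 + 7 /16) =-1138698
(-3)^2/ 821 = 9/ 821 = 0.01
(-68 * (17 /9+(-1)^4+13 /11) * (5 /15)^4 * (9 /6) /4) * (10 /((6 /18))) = -34255 /891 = -38.45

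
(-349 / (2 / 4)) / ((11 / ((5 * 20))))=-69800 / 11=-6345.45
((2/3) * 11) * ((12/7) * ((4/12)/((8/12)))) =44/7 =6.29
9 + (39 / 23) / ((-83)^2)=1426062 / 158447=9.00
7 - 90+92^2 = 8381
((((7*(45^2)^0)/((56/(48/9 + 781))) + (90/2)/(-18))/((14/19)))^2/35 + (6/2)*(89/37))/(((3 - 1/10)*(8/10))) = 358260571385/1695923712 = 211.25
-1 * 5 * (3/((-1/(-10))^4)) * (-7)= 1050000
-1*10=-10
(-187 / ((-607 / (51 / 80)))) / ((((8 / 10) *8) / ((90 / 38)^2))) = 19312425 / 112193024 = 0.17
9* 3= 27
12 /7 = 1.71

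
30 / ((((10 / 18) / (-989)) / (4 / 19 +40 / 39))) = -16306632 / 247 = -66018.75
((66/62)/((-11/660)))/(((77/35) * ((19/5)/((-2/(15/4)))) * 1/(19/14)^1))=1200/217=5.53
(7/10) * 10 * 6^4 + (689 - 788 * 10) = 1881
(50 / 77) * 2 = 100 / 77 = 1.30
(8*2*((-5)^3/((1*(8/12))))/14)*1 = -1500/7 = -214.29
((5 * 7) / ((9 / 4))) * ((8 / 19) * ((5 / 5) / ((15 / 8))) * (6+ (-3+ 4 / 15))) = 87808 / 7695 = 11.41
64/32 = 2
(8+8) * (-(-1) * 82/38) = 656/19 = 34.53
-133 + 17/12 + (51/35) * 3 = -53429/420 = -127.21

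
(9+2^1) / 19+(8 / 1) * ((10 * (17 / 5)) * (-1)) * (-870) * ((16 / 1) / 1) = 71938571 / 19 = 3786240.58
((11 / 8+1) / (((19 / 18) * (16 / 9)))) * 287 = 23247 / 64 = 363.23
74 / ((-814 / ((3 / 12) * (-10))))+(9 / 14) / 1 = 67 / 77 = 0.87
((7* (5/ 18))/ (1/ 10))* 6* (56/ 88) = 2450/ 33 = 74.24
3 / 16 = 0.19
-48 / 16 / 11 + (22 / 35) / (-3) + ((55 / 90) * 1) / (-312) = -1046939 / 2162160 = -0.48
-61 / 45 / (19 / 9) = -61 / 95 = -0.64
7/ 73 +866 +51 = 66948/ 73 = 917.10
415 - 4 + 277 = 688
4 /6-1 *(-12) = 12.67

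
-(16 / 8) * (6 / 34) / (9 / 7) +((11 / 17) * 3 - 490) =-1465 / 3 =-488.33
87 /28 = 3.11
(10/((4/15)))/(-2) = -18.75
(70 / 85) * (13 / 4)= 91 / 34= 2.68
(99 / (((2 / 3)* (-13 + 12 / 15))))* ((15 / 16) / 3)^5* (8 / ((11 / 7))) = -2953125 / 15990784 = -0.18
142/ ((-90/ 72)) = -568/ 5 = -113.60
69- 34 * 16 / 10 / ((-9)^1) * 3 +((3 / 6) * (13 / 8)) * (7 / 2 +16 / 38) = 823711 / 9120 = 90.32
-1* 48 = -48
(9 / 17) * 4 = 36 / 17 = 2.12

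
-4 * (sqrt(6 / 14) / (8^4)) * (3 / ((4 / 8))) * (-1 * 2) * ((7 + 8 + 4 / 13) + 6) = 831 * sqrt(21) / 23296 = 0.16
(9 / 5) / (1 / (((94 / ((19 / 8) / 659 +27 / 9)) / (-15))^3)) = -16.35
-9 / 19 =-0.47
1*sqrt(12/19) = 2*sqrt(57)/19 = 0.79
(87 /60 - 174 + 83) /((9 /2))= -19.90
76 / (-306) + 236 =36070 / 153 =235.75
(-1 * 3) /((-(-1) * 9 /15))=-5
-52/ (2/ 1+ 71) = -52/ 73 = -0.71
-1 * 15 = -15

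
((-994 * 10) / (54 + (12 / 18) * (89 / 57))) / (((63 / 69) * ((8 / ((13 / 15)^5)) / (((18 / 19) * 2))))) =-46640113 / 2036250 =-22.90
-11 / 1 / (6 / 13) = -143 / 6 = -23.83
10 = 10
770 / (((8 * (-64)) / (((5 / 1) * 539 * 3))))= -3112725 / 256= -12159.08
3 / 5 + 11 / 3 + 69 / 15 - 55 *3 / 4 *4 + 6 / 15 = -2336 / 15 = -155.73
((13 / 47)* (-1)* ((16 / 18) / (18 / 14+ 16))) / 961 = -0.00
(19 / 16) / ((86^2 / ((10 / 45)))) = 19 / 532512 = 0.00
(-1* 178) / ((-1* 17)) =178 / 17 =10.47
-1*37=-37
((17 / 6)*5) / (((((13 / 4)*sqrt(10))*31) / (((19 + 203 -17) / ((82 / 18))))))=255*sqrt(10) / 403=2.00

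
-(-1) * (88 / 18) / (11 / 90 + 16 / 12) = 440 / 131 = 3.36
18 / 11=1.64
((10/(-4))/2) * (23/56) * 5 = -575/224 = -2.57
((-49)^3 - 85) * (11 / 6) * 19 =-12303203 / 3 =-4101067.67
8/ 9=0.89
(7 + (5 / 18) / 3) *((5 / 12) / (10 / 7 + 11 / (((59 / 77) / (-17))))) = -790895 / 64931544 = -0.01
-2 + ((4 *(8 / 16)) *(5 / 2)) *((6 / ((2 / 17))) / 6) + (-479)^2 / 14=115004 / 7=16429.14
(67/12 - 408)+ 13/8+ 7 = -9451/24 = -393.79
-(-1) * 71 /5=71 /5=14.20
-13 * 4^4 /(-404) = 832 /101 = 8.24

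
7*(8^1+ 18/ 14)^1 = 65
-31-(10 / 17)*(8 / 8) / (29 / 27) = -15553 / 493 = -31.55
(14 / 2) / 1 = 7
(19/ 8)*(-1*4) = -19/ 2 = -9.50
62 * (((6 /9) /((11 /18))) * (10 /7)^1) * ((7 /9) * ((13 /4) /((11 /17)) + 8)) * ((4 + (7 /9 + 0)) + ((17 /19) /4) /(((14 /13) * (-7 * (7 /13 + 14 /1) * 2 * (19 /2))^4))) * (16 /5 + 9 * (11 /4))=6717817844182152164341744171 /51402090135490402276584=130691.53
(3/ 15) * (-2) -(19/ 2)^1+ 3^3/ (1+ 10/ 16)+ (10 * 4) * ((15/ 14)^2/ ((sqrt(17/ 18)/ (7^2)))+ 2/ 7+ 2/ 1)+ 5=93861/ 910+ 6750 * sqrt(34)/ 17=2418.37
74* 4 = 296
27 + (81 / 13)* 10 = 1161 / 13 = 89.31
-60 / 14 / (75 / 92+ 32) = -2760 / 21133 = -0.13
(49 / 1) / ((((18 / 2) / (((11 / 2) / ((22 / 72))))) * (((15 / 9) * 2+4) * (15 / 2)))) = 98 / 55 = 1.78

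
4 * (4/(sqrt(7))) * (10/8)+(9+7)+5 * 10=73.56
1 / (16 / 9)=9 / 16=0.56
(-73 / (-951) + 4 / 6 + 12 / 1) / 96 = 12119 / 91296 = 0.13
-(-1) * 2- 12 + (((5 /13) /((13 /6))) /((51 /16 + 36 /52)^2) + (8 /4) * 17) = 24.01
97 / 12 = 8.08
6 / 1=6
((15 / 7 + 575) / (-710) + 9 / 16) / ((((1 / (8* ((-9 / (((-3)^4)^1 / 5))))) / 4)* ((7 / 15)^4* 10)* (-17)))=-11199375 / 20286049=-0.55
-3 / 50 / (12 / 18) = -9 / 100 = -0.09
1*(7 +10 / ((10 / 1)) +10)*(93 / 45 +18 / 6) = 91.20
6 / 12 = 0.50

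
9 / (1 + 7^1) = 9 / 8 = 1.12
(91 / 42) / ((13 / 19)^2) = 361 / 78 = 4.63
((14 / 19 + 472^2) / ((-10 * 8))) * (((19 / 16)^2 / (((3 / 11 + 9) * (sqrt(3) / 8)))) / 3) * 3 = -29489273 * sqrt(3) / 26112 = -1956.07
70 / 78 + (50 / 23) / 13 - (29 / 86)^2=6308803 / 6634212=0.95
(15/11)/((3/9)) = 45/11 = 4.09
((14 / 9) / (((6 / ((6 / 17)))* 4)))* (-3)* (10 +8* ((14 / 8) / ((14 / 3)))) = -91 / 102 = -0.89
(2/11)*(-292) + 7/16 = -9267/176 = -52.65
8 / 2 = 4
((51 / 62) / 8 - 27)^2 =177982281 / 246016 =723.46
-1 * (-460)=460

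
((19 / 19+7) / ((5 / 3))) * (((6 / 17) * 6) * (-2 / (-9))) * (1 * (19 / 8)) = 456 / 85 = 5.36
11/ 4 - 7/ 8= 15/ 8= 1.88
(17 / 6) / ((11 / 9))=51 / 22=2.32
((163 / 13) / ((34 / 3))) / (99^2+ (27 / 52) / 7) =2282 / 20216349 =0.00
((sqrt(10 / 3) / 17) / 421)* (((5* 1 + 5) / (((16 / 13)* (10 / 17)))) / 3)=13* sqrt(30) / 60624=0.00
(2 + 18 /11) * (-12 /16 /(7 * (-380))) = 3 /2926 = 0.00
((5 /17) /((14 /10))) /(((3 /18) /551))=82650 /119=694.54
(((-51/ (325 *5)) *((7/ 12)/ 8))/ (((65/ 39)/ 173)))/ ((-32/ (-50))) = -61761/ 166400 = -0.37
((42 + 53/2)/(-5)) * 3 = -411/10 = -41.10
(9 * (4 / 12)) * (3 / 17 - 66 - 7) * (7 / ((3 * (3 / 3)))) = -8666 / 17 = -509.76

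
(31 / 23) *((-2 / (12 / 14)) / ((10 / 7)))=-1519 / 690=-2.20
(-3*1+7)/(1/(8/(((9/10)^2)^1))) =3200/81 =39.51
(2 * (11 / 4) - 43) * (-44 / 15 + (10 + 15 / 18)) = -1185 / 4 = -296.25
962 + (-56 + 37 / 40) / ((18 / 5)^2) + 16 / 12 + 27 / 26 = 960.12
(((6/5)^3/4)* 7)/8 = 189/500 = 0.38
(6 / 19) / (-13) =-6 / 247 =-0.02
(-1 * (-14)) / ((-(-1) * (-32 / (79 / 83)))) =-553 / 1328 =-0.42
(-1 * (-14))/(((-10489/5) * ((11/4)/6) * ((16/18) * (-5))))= 378/115379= 0.00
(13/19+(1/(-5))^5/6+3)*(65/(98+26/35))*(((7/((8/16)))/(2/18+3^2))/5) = 836050397/1121760000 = 0.75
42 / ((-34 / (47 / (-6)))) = 329 / 34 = 9.68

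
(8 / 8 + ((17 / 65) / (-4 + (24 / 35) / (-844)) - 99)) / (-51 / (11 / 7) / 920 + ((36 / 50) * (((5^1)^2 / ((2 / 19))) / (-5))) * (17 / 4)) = 339738980 / 503674691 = 0.67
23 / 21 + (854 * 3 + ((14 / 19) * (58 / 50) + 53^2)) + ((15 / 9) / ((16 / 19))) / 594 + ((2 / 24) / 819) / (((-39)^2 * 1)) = 3357250212845989 / 624842618400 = 5372.95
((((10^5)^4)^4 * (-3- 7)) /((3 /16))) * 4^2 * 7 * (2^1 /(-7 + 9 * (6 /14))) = 12544000000000000000000000000000000000000000000000000000000000000000000000000000000000 /33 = 380121212121212121212121200000000000000000000000000000000000000000000000000000000000.00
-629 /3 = -209.67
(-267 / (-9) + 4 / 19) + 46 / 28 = 25153 / 798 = 31.52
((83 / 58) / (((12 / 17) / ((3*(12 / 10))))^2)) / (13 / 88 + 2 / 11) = 2374713 / 21025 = 112.95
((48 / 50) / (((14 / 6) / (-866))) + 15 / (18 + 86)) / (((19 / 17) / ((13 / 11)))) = -376.60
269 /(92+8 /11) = 2959 /1020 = 2.90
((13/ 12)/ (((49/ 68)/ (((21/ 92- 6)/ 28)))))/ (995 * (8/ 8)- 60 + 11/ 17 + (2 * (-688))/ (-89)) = -59184021/ 181639617824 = -0.00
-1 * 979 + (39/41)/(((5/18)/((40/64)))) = -160205/164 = -976.86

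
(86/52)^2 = 1849/676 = 2.74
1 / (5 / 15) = 3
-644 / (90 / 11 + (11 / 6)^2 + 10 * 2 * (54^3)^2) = -255024 / 196375697468891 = -0.00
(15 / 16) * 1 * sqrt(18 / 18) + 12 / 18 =77 / 48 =1.60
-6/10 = -3/5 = -0.60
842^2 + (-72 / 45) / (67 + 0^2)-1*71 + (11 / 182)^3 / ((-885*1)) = 50680735193993123 / 71492787912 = 708892.98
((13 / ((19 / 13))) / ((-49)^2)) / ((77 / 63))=1521 / 501809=0.00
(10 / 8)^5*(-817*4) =-2553125 / 256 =-9973.14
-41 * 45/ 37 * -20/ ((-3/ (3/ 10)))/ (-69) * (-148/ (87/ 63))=-103320/ 667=-154.90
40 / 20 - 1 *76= -74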